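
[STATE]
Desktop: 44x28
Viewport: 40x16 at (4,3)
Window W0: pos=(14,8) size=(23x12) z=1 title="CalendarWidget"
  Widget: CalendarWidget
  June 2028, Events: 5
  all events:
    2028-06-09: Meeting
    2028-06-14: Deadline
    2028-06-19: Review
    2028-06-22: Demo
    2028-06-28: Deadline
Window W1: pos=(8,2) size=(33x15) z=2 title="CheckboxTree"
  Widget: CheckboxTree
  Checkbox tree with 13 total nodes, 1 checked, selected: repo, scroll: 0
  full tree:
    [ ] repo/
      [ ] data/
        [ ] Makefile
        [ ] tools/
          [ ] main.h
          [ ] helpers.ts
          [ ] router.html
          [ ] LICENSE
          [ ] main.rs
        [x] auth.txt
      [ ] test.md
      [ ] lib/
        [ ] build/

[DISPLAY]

    ┃ CheckboxTree                  ┃   
    ┠───────────────────────────────┨   
    ┃>[-] repo/                     ┃   
    ┃   [-] data/                   ┃   
    ┃     [ ] Makefile              ┃   
    ┃     [ ] tools/                ┃   
    ┃       [ ] main.h              ┃   
    ┃       [ ] helpers.ts          ┃   
    ┃       [ ] router.html         ┃   
    ┃       [ ] LICENSE             ┃   
    ┃       [ ] main.rs             ┃   
    ┃     [x] auth.txt              ┃   
    ┃   [ ] test.md                 ┃   
    ┗━━━━━━━━━━━━━━━━━━━━━━━━━━━━━━━┛   
          ┃26 27 28* 29 30      ┃       
          ┃                     ┃       


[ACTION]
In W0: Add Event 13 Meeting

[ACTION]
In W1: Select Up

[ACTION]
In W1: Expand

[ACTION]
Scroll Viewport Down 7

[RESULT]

    ┃       [ ] helpers.ts          ┃   
    ┃       [ ] router.html         ┃   
    ┃       [ ] LICENSE             ┃   
    ┃       [ ] main.rs             ┃   
    ┃     [x] auth.txt              ┃   
    ┃   [ ] test.md                 ┃   
    ┗━━━━━━━━━━━━━━━━━━━━━━━━━━━━━━━┛   
          ┃26 27 28* 29 30      ┃       
          ┃                     ┃       
          ┗━━━━━━━━━━━━━━━━━━━━━┛       
                                        
                                        
                                        
                                        
                                        
                                        


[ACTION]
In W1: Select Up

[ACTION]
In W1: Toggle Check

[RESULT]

    ┃       [x] helpers.ts          ┃   
    ┃       [x] router.html         ┃   
    ┃       [x] LICENSE             ┃   
    ┃       [x] main.rs             ┃   
    ┃     [x] auth.txt              ┃   
    ┃   [x] test.md                 ┃   
    ┗━━━━━━━━━━━━━━━━━━━━━━━━━━━━━━━┛   
          ┃26 27 28* 29 30      ┃       
          ┃                     ┃       
          ┗━━━━━━━━━━━━━━━━━━━━━┛       
                                        
                                        
                                        
                                        
                                        
                                        


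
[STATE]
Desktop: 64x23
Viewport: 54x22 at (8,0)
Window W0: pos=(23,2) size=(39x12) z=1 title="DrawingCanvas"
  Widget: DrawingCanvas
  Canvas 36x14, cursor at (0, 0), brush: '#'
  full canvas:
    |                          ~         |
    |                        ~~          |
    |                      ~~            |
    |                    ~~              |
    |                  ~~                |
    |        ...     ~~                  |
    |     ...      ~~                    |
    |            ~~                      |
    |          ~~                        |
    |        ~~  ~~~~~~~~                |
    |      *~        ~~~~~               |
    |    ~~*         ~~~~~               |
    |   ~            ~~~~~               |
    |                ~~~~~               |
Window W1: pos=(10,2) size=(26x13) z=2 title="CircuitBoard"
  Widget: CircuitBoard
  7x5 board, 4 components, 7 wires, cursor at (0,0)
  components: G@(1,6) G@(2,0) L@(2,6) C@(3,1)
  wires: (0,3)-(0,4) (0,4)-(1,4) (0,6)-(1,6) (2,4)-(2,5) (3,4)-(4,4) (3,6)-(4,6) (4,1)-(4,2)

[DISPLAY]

                                                      
                                                      
  ┏━━━━━━━━━━━━━━━━━━━━━━━━┓━━━━━━━━━━━━━━━━━━━━━━━━━┓
  ┃ CircuitBoard           ┃as                       ┃
  ┠────────────────────────┨─────────────────────────┨
  ┃   0 1 2 3 4 5 6        ┃              ~          ┃
  ┃0  [.]          · ─ ·   ┃            ~~           ┃
  ┃                    │   ┃          ~~             ┃
  ┃1                   ·   ┃        ~~               ┃
  ┃                        ┃      ~~                 ┃
  ┃2   G               · ─ ┃    ~~                   ┃
  ┃                        ┃  ~~                     ┃
  ┃3       C           ·   ┃~~                       ┃
  ┃                    │   ┃━━━━━━━━━━━━━━━━━━━━━━━━━┛
  ┗━━━━━━━━━━━━━━━━━━━━━━━━┛                          
                                                      
                                                      
                                                      
                                                      
                                                      
                                                      
                                                      


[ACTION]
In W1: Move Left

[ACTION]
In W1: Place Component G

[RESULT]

                                                      
                                                      
  ┏━━━━━━━━━━━━━━━━━━━━━━━━┓━━━━━━━━━━━━━━━━━━━━━━━━━┓
  ┃ CircuitBoard           ┃as                       ┃
  ┠────────────────────────┨─────────────────────────┨
  ┃   0 1 2 3 4 5 6        ┃              ~          ┃
  ┃0  [G]          · ─ ·   ┃            ~~           ┃
  ┃                    │   ┃          ~~             ┃
  ┃1                   ·   ┃        ~~               ┃
  ┃                        ┃      ~~                 ┃
  ┃2   G               · ─ ┃    ~~                   ┃
  ┃                        ┃  ~~                     ┃
  ┃3       C           ·   ┃~~                       ┃
  ┃                    │   ┃━━━━━━━━━━━━━━━━━━━━━━━━━┛
  ┗━━━━━━━━━━━━━━━━━━━━━━━━┛                          
                                                      
                                                      
                                                      
                                                      
                                                      
                                                      
                                                      


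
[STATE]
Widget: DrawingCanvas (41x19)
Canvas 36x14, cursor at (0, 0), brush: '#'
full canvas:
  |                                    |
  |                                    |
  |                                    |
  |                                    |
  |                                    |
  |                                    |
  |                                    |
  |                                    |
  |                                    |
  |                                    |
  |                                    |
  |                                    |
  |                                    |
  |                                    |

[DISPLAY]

+                                        
                                         
                                         
                                         
                                         
                                         
                                         
                                         
                                         
                                         
                                         
                                         
                                         
                                         
                                         
                                         
                                         
                                         
                                         


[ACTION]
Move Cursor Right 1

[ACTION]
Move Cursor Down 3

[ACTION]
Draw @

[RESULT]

                                         
                                         
                                         
 @                                       
                                         
                                         
                                         
                                         
                                         
                                         
                                         
                                         
                                         
                                         
                                         
                                         
                                         
                                         
                                         


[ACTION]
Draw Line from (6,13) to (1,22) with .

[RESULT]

                                         
                      .                  
                    ..                   
 @                ..                     
                ..                       
              ..                         
             .                           
                                         
                                         
                                         
                                         
                                         
                                         
                                         
                                         
                                         
                                         
                                         
                                         


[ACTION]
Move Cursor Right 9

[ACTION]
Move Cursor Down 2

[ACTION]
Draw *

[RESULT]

                                         
                      .                  
                    ..                   
 @                ..                     
                ..                       
          *   ..                         
             .                           
                                         
                                         
                                         
                                         
                                         
                                         
                                         
                                         
                                         
                                         
                                         
                                         


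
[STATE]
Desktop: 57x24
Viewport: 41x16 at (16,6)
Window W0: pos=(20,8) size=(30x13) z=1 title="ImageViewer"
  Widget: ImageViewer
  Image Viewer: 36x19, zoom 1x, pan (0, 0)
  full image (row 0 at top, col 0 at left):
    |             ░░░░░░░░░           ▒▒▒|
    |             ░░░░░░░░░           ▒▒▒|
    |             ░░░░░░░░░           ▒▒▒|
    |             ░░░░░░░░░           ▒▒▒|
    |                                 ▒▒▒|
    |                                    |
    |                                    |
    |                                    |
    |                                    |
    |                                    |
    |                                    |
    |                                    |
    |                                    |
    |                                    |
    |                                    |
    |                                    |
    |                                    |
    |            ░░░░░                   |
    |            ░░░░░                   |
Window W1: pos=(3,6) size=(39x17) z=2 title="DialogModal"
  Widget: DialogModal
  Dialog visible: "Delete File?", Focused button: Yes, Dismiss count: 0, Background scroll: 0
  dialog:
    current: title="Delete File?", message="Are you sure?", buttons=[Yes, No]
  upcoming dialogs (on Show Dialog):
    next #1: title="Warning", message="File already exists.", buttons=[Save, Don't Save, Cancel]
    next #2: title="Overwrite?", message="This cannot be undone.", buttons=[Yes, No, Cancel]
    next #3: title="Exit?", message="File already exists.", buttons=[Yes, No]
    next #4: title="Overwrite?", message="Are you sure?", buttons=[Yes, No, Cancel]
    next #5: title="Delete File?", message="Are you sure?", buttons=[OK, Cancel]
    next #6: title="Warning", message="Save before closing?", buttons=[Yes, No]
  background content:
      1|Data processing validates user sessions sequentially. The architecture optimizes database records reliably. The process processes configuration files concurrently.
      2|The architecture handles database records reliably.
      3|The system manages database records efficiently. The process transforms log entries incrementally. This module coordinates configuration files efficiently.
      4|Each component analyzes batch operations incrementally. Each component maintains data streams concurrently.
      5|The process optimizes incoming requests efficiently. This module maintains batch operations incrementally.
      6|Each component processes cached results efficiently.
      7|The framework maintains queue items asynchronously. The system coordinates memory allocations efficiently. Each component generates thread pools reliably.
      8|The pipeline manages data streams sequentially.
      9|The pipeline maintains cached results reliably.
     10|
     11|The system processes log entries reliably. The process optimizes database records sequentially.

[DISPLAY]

━━━━━━━━━━━━━━━━━━━━━━━━━┓               
                         ┃               
─────────────────────────┨━━━━━━━┓       
ing validates user sessio┃       ┃       
ture handles database rec┃───────┨       
anages database records e┃░      ┃       
nt analyzes batch operati┃░      ┃       
──────────────┐ing reques┃░      ┃       
 Delete File? │ched resul┃░      ┃       
Are you sure? │ue items a┃       ┃       
  [Yes]  No   │treams seq┃       ┃       
──────────────┘ed results┃       ┃       
                         ┃       ┃       
rocesses log entries reli┃       ┃       
                         ┃━━━━━━━┛       
                         ┃               


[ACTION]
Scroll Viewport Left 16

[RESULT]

   ┏━━━━━━━━━━━━━━━━━━━━━━━━━━━━━━━━━━━━━
   ┃ DialogModal                         
   ┠─────────────────────────────────────
   ┃Data processing validates user sessio
   ┃The architecture handles database rec
   ┃The system manages database records e
   ┃Each component analyzes batch operati
   ┃The proces┌───────────────┐ing reques
   ┃Each compo│  Delete File? │ched resul
   ┃The framew│ Are you sure? │ue items a
   ┃The pipeli│   [Yes]  No   │treams seq
   ┃The pipeli└───────────────┘ed results
   ┃                                     
   ┃The system processes log entries reli
   ┃                                     
   ┃                                     


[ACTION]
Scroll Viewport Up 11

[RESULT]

                                         
                                         
                                         
                                         
                                         
                                         
   ┏━━━━━━━━━━━━━━━━━━━━━━━━━━━━━━━━━━━━━
   ┃ DialogModal                         
   ┠─────────────────────────────────────
   ┃Data processing validates user sessio
   ┃The architecture handles database rec
   ┃The system manages database records e
   ┃Each component analyzes batch operati
   ┃The proces┌───────────────┐ing reques
   ┃Each compo│  Delete File? │ched resul
   ┃The framew│ Are you sure? │ue items a


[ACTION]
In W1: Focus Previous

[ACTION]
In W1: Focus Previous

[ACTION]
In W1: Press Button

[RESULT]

                                         
                                         
                                         
                                         
                                         
                                         
   ┏━━━━━━━━━━━━━━━━━━━━━━━━━━━━━━━━━━━━━
   ┃ DialogModal                         
   ┠─────────────────────────────────────
   ┃Data processing validates user sessio
   ┃The architecture handles database rec
   ┃The system manages database records e
   ┃Each component analyzes batch operati
   ┃The process optimizes incoming reques
   ┃Each component processes cached resul
   ┃The framework maintains queue items a


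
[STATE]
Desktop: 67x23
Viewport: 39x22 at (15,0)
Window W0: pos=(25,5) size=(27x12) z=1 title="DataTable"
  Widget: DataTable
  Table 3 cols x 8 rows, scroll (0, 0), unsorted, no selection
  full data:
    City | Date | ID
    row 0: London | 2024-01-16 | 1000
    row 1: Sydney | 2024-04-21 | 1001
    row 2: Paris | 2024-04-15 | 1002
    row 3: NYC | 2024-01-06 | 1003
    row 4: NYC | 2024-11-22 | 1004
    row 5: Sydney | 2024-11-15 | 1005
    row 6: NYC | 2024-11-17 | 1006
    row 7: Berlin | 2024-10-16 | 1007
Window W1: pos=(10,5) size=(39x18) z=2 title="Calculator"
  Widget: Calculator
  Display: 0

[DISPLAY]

                                       
                                       
                                       
                                       
                                       
━━━━━━━━━━━━━━━━━━━━━━━━━━━━━━━━━┓━━┓  
culator                          ┃  ┃  
─────────────────────────────────┨──┨  
                                0┃  ┃  
┬───┬───┬───┐                    ┃  ┃  
│ 8 │ 9 │ ÷ │                    ┃  ┃  
┼───┼───┼───┤                    ┃  ┃  
│ 5 │ 6 │ × │                    ┃  ┃  
┼───┼───┼───┤                    ┃  ┃  
│ 2 │ 3 │ - │                    ┃  ┃  
┼───┼───┼───┤                    ┃  ┃  
│ . │ = │ + │                    ┃━━┛  
┼───┼───┼───┤                    ┃     
│ MC│ MR│ M+│                    ┃     
┴───┴───┴───┘                    ┃     
                                 ┃     
                                 ┃     


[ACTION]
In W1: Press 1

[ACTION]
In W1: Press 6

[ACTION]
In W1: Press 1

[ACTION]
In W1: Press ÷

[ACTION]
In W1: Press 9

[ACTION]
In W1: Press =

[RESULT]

                                       
                                       
                                       
                                       
                                       
━━━━━━━━━━━━━━━━━━━━━━━━━━━━━━━━━┓━━┓  
culator                          ┃  ┃  
─────────────────────────────────┨──┨  
                      17.88888889┃  ┃  
┬───┬───┬───┐                    ┃  ┃  
│ 8 │ 9 │ ÷ │                    ┃  ┃  
┼───┼───┼───┤                    ┃  ┃  
│ 5 │ 6 │ × │                    ┃  ┃  
┼───┼───┼───┤                    ┃  ┃  
│ 2 │ 3 │ - │                    ┃  ┃  
┼───┼───┼───┤                    ┃  ┃  
│ . │ = │ + │                    ┃━━┛  
┼───┼───┼───┤                    ┃     
│ MC│ MR│ M+│                    ┃     
┴───┴───┴───┘                    ┃     
                                 ┃     
                                 ┃     


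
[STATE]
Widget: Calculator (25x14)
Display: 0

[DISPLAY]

                        0
┌───┬───┬───┬───┐        
│ 7 │ 8 │ 9 │ ÷ │        
├───┼───┼───┼───┤        
│ 4 │ 5 │ 6 │ × │        
├───┼───┼───┼───┤        
│ 1 │ 2 │ 3 │ - │        
├───┼───┼───┼───┤        
│ 0 │ . │ = │ + │        
├───┼───┼───┼───┤        
│ C │ MC│ MR│ M+│        
└───┴───┴───┴───┘        
                         
                         


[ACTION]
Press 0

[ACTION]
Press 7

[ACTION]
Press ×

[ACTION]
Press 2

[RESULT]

                        2
┌───┬───┬───┬───┐        
│ 7 │ 8 │ 9 │ ÷ │        
├───┼───┼───┼───┤        
│ 4 │ 5 │ 6 │ × │        
├───┼───┼───┼───┤        
│ 1 │ 2 │ 3 │ - │        
├───┼───┼───┼───┤        
│ 0 │ . │ = │ + │        
├───┼───┼───┼───┤        
│ C │ MC│ MR│ M+│        
└───┴───┴───┴───┘        
                         
                         


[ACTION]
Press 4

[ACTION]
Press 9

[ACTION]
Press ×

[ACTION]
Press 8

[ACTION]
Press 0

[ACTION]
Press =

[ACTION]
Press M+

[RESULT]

                   139440
┌───┬───┬───┬───┐        
│ 7 │ 8 │ 9 │ ÷ │        
├───┼───┼───┼───┤        
│ 4 │ 5 │ 6 │ × │        
├───┼───┼───┼───┤        
│ 1 │ 2 │ 3 │ - │        
├───┼───┼───┼───┤        
│ 0 │ . │ = │ + │        
├───┼───┼───┼───┤        
│ C │ MC│ MR│ M+│        
└───┴───┴───┴───┘        
                         
                         


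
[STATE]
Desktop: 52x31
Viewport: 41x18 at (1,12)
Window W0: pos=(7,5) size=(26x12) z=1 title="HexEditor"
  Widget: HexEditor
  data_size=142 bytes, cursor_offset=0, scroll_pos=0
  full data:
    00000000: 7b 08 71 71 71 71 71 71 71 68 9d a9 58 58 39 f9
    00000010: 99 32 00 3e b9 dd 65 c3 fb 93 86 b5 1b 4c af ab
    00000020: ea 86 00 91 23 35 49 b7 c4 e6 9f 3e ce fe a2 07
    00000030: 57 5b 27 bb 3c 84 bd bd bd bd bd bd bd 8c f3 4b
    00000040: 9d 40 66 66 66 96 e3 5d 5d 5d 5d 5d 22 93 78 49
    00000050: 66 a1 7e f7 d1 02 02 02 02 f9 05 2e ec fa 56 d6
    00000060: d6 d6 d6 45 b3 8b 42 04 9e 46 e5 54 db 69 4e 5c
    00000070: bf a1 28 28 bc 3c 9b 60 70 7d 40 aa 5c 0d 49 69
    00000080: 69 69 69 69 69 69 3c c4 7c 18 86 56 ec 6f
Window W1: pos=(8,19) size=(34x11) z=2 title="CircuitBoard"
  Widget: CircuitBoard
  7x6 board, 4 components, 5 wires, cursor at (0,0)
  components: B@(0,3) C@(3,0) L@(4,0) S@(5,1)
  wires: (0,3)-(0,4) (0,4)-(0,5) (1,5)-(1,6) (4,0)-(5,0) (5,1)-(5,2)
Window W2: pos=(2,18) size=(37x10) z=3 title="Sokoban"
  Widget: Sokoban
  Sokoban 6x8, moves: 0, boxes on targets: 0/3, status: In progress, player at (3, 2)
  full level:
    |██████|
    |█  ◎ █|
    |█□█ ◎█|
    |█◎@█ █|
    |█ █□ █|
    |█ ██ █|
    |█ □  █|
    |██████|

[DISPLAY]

      ┃00000040  9d 40 66 66 66┃         
      ┃00000050  66 a1 7e f7 d1┃         
      ┃00000060  d6 d6 d6 45 b3┃         
      ┃00000070  bf a1 28 28 bc┃         
      ┗━━━━━━━━━━━━━━━━━━━━━━━━┛         
                                         
 ┏━━━━━━━━━━━━━━━━━━━━━━━━━━━━━━━━━━━┓   
 ┃ Sokoban                           ┃━━┓
 ┠───────────────────────────────────┨  ┃
 ┃██████                             ┃──┨
 ┃█  ◎ █                             ┃  ┃
 ┃█□█ ◎█                             ┃  ┃
 ┃█◎@█ █                             ┃  ┃
 ┃█ █□ █                             ┃  ┃
 ┃█ ██ █                             ┃  ┃
 ┗━━━━━━━━━━━━━━━━━━━━━━━━━━━━━━━━━━━┛  ┃
       ┃                                ┃
       ┗━━━━━━━━━━━━━━━━━━━━━━━━━━━━━━━━┛


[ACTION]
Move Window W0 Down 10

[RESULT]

                                         
                                         
                                         
      ┏━━━━━━━━━━━━━━━━━━━━━━━━┓         
      ┃ HexEditor              ┃         
      ┠────────────────────────┨         
 ┏━━━━━━━━━━━━━━━━━━━━━━━━━━━━━━━━━━━┓   
 ┃ Sokoban                           ┃━━┓
 ┠───────────────────────────────────┨  ┃
 ┃██████                             ┃──┨
 ┃█  ◎ █                             ┃  ┃
 ┃█□█ ◎█                             ┃  ┃
 ┃█◎@█ █                             ┃  ┃
 ┃█ █□ █                             ┃  ┃
 ┃█ ██ █                             ┃  ┃
 ┗━━━━━━━━━━━━━━━━━━━━━━━━━━━━━━━━━━━┛  ┃
       ┃                                ┃
       ┗━━━━━━━━━━━━━━━━━━━━━━━━━━━━━━━━┛


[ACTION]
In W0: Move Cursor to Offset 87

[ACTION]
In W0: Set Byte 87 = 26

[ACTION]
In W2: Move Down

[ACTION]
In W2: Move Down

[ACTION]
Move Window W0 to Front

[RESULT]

                                         
                                         
                                         
      ┏━━━━━━━━━━━━━━━━━━━━━━━━┓         
      ┃ HexEditor              ┃         
      ┠────────────────────────┨         
 ┏━━━━┃00000000  7b 08 71 71 71┃━━━━━┓   
 ┃ Sok┃00000010  99 32 00 3e b9┃     ┃━━┓
 ┠────┃00000020  ea 86 00 91 23┃─────┨  ┃
 ┃████┃00000030  57 5b 27 bb 3c┃     ┃──┨
 ┃█  ◎┃00000040  9d 40 66 66 66┃     ┃  ┃
 ┃█□█ ┃00000050  66 a1 7e f7 d1┃     ┃  ┃
 ┃█◎@█┃00000060  d6 d6 d6 45 b3┃     ┃  ┃
 ┃█ █□┃00000070  bf a1 28 28 bc┃     ┃  ┃
 ┃█ ██┗━━━━━━━━━━━━━━━━━━━━━━━━┛     ┃  ┃
 ┗━━━━━━━━━━━━━━━━━━━━━━━━━━━━━━━━━━━┛  ┃
       ┃                                ┃
       ┗━━━━━━━━━━━━━━━━━━━━━━━━━━━━━━━━┛


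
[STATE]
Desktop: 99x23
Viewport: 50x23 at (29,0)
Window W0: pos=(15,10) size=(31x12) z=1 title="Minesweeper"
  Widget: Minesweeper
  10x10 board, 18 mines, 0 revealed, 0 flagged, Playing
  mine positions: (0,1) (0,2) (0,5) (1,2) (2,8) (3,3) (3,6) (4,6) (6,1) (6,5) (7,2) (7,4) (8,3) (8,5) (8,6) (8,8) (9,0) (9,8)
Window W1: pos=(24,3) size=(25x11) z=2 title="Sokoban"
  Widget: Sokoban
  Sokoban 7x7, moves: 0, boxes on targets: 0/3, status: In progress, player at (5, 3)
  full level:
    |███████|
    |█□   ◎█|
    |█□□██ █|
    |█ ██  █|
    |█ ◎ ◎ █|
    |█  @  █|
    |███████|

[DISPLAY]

                                                  
                                                  
                                                  
━━━━━━━━━━━━━━━━━━━┓                              
oban               ┃                              
───────────────────┨                              
███                ┃                              
 ◎█                ┃                              
█ █                ┃                              
  █                ┃                              
◎ █                ┃                              
  █                ┃                              
███                ┃                              
━━━━━━━━━━━━━━━━━━━┛                              
                ┃                                 
                ┃                                 
                ┃                                 
                ┃                                 
                ┃                                 
                ┃                                 
                ┃                                 
━━━━━━━━━━━━━━━━┛                                 
                                                  


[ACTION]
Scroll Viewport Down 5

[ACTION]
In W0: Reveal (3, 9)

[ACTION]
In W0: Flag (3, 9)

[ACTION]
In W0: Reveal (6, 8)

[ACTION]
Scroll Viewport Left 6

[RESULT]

                                                  
                                                  
                                                  
 ┏━━━━━━━━━━━━━━━━━━━━━━━┓                        
 ┃ Sokoban               ┃                        
 ┠───────────────────────┨                        
 ┃███████                ┃                        
 ┃█□   ◎█                ┃                        
 ┃█□□██ █                ┃                        
 ┃█ ██  █                ┃                        
━┃█ ◎ ◎ █                ┃                        
e┃█  @  █                ┃                        
─┃███████                ┃                        
■┗━━━━━━━━━━━━━━━━━━━━━━━┛                        
■■■                   ┃                           
■■■                   ┃                           
311                   ┃                           
2                     ┃                           
1                     ┃                           
                      ┃                           
211                   ┃                           
━━━━━━━━━━━━━━━━━━━━━━┛                           
                                                  


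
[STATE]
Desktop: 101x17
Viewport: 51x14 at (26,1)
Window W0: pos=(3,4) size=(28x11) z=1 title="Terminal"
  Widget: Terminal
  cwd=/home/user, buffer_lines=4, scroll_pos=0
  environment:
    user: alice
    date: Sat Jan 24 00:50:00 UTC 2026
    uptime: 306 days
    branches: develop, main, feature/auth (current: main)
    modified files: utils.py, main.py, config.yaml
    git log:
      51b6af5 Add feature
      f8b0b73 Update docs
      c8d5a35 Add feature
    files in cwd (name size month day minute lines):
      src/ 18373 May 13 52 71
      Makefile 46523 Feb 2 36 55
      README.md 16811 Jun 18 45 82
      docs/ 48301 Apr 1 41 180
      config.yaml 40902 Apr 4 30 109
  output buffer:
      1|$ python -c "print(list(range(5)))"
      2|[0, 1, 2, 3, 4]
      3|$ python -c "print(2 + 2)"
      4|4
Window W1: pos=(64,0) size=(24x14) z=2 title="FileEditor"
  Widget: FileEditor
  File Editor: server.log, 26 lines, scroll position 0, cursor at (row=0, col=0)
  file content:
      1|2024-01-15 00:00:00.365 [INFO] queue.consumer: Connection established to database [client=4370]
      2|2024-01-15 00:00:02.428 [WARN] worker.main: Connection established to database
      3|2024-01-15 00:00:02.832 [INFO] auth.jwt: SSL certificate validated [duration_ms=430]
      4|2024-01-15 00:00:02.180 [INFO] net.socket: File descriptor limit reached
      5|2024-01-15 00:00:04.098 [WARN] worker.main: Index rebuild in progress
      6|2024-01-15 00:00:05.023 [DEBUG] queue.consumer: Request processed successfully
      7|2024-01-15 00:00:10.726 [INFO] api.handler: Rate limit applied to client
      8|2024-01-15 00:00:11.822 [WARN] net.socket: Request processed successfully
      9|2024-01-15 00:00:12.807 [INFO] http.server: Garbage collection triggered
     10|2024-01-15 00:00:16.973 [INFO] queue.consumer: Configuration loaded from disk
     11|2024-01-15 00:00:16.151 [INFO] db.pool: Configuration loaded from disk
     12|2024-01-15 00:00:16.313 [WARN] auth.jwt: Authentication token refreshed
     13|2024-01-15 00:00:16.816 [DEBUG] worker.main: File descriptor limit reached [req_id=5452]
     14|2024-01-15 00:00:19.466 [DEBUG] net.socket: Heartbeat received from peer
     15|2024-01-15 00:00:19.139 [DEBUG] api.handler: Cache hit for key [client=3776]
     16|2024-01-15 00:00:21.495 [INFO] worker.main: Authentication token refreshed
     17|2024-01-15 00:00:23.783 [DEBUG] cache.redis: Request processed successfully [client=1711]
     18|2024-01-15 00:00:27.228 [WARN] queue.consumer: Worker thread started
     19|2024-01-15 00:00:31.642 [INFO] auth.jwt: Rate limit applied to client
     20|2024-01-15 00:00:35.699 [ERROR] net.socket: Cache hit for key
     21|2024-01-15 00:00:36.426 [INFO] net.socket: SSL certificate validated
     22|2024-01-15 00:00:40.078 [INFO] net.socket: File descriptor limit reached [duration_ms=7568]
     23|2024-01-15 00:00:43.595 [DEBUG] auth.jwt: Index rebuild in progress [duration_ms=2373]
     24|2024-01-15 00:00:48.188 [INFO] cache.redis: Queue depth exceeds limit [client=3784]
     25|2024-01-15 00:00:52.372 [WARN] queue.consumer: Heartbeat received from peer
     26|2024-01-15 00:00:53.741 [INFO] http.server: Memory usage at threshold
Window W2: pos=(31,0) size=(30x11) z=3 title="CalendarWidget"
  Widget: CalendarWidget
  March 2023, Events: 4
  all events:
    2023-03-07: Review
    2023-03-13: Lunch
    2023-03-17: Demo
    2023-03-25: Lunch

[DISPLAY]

     ┃ CalendarWidget             ┃   ┃ FileEditor 
     ┠────────────────────────────┨   ┠────────────
     ┃         March 2023         ┃   ┃█024-01-15 0
━━━━┓┃Mo Tu We Th Fr Sa Su        ┃   ┃2024-01-15 0
    ┃┃       1  2  3  4  5        ┃   ┃2024-01-15 0
────┨┃ 6  7*  8  9 10 11 12       ┃   ┃2024-01-15 0
t(ra┃┃13* 14 15 16 17* 18 19      ┃   ┃2024-01-15 0
    ┃┃20 21 22 23 24 25* 26       ┃   ┃2024-01-15 0
 2)"┃┃27 28 29 30 31              ┃   ┃2024-01-15 0
    ┃┗━━━━━━━━━━━━━━━━━━━━━━━━━━━━┛   ┃2024-01-15 0
    ┃                                 ┃2024-01-15 0
    ┃                                 ┃2024-01-15 0
    ┃                                 ┗━━━━━━━━━━━━
━━━━┛                                              


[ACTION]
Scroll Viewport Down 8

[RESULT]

     ┃         March 2023         ┃   ┃█024-01-15 0
━━━━┓┃Mo Tu We Th Fr Sa Su        ┃   ┃2024-01-15 0
    ┃┃       1  2  3  4  5        ┃   ┃2024-01-15 0
────┨┃ 6  7*  8  9 10 11 12       ┃   ┃2024-01-15 0
t(ra┃┃13* 14 15 16 17* 18 19      ┃   ┃2024-01-15 0
    ┃┃20 21 22 23 24 25* 26       ┃   ┃2024-01-15 0
 2)"┃┃27 28 29 30 31              ┃   ┃2024-01-15 0
    ┃┗━━━━━━━━━━━━━━━━━━━━━━━━━━━━┛   ┃2024-01-15 0
    ┃                                 ┃2024-01-15 0
    ┃                                 ┃2024-01-15 0
    ┃                                 ┗━━━━━━━━━━━━
━━━━┛                                              
                                                   
                                                   


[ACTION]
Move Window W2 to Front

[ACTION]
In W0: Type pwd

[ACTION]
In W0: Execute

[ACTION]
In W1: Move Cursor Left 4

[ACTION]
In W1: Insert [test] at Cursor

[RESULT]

     ┃         March 2023         ┃   ┃test█024-01-
━━━━┓┃Mo Tu We Th Fr Sa Su        ┃   ┃2024-01-15 0
    ┃┃       1  2  3  4  5        ┃   ┃2024-01-15 0
────┨┃ 6  7*  8  9 10 11 12       ┃   ┃2024-01-15 0
t(ra┃┃13* 14 15 16 17* 18 19      ┃   ┃2024-01-15 0
    ┃┃20 21 22 23 24 25* 26       ┃   ┃2024-01-15 0
 2)"┃┃27 28 29 30 31              ┃   ┃2024-01-15 0
    ┃┗━━━━━━━━━━━━━━━━━━━━━━━━━━━━┛   ┃2024-01-15 0
    ┃                                 ┃2024-01-15 0
    ┃                                 ┃2024-01-15 0
    ┃                                 ┗━━━━━━━━━━━━
━━━━┛                                              
                                                   
                                                   


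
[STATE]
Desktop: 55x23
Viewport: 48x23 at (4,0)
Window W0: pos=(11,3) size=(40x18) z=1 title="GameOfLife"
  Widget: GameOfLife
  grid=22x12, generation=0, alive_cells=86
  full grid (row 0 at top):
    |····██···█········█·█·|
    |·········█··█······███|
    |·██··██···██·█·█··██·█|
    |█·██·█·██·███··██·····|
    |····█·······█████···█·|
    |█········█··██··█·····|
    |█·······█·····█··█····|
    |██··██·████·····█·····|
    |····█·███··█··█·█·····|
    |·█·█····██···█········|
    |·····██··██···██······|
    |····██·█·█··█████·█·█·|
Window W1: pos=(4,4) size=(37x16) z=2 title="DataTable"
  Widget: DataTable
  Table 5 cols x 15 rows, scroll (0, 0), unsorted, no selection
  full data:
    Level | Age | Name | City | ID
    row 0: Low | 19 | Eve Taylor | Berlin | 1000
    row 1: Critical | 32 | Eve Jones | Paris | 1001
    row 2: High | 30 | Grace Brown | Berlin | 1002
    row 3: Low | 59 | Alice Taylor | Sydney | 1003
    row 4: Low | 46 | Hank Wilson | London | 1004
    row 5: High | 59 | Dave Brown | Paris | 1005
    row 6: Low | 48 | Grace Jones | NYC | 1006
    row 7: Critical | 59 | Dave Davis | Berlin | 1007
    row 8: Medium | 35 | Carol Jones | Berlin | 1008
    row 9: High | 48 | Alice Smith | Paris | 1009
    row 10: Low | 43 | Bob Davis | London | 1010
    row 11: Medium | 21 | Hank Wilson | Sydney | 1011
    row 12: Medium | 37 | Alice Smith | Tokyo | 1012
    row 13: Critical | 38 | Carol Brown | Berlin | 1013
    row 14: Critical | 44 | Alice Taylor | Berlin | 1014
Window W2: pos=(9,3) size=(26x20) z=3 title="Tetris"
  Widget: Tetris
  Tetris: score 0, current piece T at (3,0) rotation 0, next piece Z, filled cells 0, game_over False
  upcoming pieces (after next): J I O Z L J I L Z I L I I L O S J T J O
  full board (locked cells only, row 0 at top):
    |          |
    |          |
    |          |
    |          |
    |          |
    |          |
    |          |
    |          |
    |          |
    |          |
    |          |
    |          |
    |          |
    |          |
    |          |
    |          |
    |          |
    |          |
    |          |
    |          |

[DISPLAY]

                                                
                                                
                                                
     ┏━━━━━━━━━━━━━━━━━━━━━━━━┓━━━━━━━━━━━━━━━┓ 
┏━━━━┃ Tetris                 ┃━━━━━┓         ┃ 
┃ Dat┠────────────────────────┨     ┃─────────┨ 
┠────┃          │Next:        ┃─────┨         ┃ 
┃Leve┃          │▓▓           ┃  │ID┃         ┃ 
┃────┃          │ ▓▓          ┃──┼──┃         ┃ 
┃Low ┃          │             ┃in│10┃         ┃ 
┃Crit┃          │             ┃s │10┃         ┃ 
┃High┃          │             ┃in│10┃         ┃ 
┃Low ┃          │Score:       ┃ey│10┃         ┃ 
┃Low ┃          │0            ┃on│10┃         ┃ 
┃High┃          │             ┃s │10┃         ┃ 
┃Low ┃          │             ┃  │10┃         ┃ 
┃Crit┃          │             ┃in│10┃         ┃ 
┃Medi┃          │             ┃in│10┃         ┃ 
┃High┃          │             ┃s │10┃         ┃ 
┗━━━━┃          │             ┃━━━━━┛         ┃ 
     ┃          │             ┃━━━━━━━━━━━━━━━┛ 
     ┃          │             ┃                 
     ┗━━━━━━━━━━━━━━━━━━━━━━━━┛                 


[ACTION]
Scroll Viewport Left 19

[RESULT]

                                                
                                                
                                                
         ┏━━━━━━━━━━━━━━━━━━━━━━━━┓━━━━━━━━━━━━━
    ┏━━━━┃ Tetris                 ┃━━━━━┓       
    ┃ Dat┠────────────────────────┨     ┃───────
    ┠────┃          │Next:        ┃─────┨       
    ┃Leve┃          │▓▓           ┃  │ID┃       
    ┃────┃          │ ▓▓          ┃──┼──┃       
    ┃Low ┃          │             ┃in│10┃       
    ┃Crit┃          │             ┃s │10┃       
    ┃High┃          │             ┃in│10┃       
    ┃Low ┃          │Score:       ┃ey│10┃       
    ┃Low ┃          │0            ┃on│10┃       
    ┃High┃          │             ┃s │10┃       
    ┃Low ┃          │             ┃  │10┃       
    ┃Crit┃          │             ┃in│10┃       
    ┃Medi┃          │             ┃in│10┃       
    ┃High┃          │             ┃s │10┃       
    ┗━━━━┃          │             ┃━━━━━┛       
         ┃          │             ┃━━━━━━━━━━━━━
         ┃          │             ┃             
         ┗━━━━━━━━━━━━━━━━━━━━━━━━┛             


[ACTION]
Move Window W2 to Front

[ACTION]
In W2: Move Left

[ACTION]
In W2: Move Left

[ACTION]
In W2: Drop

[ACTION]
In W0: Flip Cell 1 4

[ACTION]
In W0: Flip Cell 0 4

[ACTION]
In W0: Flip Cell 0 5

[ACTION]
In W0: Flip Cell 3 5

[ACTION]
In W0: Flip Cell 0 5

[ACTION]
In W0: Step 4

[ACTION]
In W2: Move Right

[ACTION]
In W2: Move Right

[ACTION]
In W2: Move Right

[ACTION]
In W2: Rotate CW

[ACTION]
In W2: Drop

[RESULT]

                                                
                                                
                                                
         ┏━━━━━━━━━━━━━━━━━━━━━━━━┓━━━━━━━━━━━━━
    ┏━━━━┃ Tetris                 ┃━━━━━┓       
    ┃ Dat┠────────────────────────┨     ┃───────
    ┠────┃    ▒     │Next:        ┃─────┨       
    ┃Leve┃          │▓▓           ┃  │ID┃       
    ┃────┃          │ ▓▓          ┃──┼──┃       
    ┃Low ┃          │             ┃in│10┃       
    ┃Crit┃          │             ┃s │10┃       
    ┃High┃          │             ┃in│10┃       
    ┃Low ┃          │Score:       ┃ey│10┃       
    ┃Low ┃          │0            ┃on│10┃       
    ┃High┃          │             ┃s │10┃       
    ┃Low ┃          │             ┃  │10┃       
    ┃Crit┃          │             ┃in│10┃       
    ┃Medi┃          │             ┃in│10┃       
    ┃High┃          │             ┃s │10┃       
    ┗━━━━┃          │             ┃━━━━━┛       
         ┃          │             ┃━━━━━━━━━━━━━
         ┃          │             ┃             
         ┗━━━━━━━━━━━━━━━━━━━━━━━━┛             
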